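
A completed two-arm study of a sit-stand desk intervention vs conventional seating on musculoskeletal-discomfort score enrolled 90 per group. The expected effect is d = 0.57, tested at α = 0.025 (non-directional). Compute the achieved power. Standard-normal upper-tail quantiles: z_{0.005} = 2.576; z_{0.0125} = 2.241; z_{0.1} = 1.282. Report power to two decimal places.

For two equal groups, power = Φ(d·√(n/2) − z_{α/2}).
d·√(n/2) = 0.57 × √(90/2) = 0.57 × 6.708 = 3.824.
z_β = 3.824 − 2.241 = 1.583.
Power = Φ(1.583) = 0.943.

power ≈ 0.94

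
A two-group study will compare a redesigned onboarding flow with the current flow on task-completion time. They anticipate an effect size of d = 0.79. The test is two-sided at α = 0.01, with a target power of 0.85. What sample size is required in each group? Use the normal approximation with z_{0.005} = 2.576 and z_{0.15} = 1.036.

For two independent groups with equal n: n = 2·((z_{α/2} + z_β) / d)².
z_{α/2} + z_β = 2.576 + 1.036 = 3.612.
n = 2 × (3.612 / 0.79)² = 2 × 4.572² = 2 × 20.90 = 41.8.
Round up to the next whole participant.

n = 42 per group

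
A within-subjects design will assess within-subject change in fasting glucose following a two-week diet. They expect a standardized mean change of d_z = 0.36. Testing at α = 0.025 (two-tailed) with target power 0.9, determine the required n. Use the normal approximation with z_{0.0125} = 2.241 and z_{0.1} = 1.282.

For a paired (one-sample on differences) test: n = ((z_{α/2} + z_β) / d)².
z_{α/2} + z_β = 2.241 + 1.282 = 3.523.
n = (3.523 / 0.36)² = 9.786² = 95.77.
Round up.

n = 96 pairs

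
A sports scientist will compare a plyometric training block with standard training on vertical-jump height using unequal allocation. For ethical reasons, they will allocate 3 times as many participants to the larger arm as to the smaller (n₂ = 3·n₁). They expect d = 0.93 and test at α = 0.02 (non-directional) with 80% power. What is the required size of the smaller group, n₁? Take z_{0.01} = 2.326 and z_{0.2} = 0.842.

With allocation ratio k = n₂/n₁ = 3, Var(x̄₁−x̄₂) = σ²(1/n₁ + 1/(k·n₁)) = σ²·(k+1)/(k·n₁).
So n₁ = (1 + 1/k)·((z_{α/2} + z_β)/d)² = 1.333 × (3.168/0.93)².
n₁ = 1.333 × 11.60 = 15.5.
Round up: n₁ = 16, giving n₂ = 3 × 16 = 48.

n₁ = 16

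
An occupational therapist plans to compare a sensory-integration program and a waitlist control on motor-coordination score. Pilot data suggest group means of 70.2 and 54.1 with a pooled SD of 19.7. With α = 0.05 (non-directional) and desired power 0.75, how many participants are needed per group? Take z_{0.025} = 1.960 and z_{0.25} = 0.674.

Cohen's d = |M₁ − M₂| / SD_pooled = |70.2 − 54.1| / 19.7 = 16.1 / 19.7 = 0.817.
For two independent groups with equal n: n = 2·((z_{α/2} + z_β) / d)².
z_{α/2} + z_β = 1.960 + 0.674 = 2.634.
n = 2 × (2.634 / 0.817)² = 2 × 3.224² = 2 × 10.39 = 20.8.
Round up to the next whole participant.

n = 21 per group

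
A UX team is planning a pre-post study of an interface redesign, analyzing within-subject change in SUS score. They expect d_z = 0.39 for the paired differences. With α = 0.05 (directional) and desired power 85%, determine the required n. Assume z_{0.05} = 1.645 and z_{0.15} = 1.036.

n = 48 pairs

For a paired (one-sample on differences) test: n = ((z_{α} + z_β) / d)².
z_{α} + z_β = 1.645 + 1.036 = 2.681.
n = (2.681 / 0.39)² = 6.874² = 47.26.
Round up.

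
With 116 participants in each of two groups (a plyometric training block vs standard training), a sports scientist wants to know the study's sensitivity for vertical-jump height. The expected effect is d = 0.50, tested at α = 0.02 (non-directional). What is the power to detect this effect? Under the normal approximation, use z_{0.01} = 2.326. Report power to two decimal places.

power ≈ 0.93

For two equal groups, power = Φ(d·√(n/2) − z_{α/2}).
d·√(n/2) = 0.50 × √(116/2) = 0.50 × 7.616 = 3.808.
z_β = 3.808 − 2.326 = 1.482.
Power = Φ(1.482) = 0.931.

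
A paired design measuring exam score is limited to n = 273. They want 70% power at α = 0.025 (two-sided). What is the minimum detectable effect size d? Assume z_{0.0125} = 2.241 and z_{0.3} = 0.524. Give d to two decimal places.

For a single sample (or paired design) of n = 273: d_min = (z_{α/2} + z_β)/√n.
z-sum = 2.241 + 0.524 = 2.765.
d_min = 2.765 / √273 = 2.765 / 16.523 = 0.167.

d_min ≈ 0.17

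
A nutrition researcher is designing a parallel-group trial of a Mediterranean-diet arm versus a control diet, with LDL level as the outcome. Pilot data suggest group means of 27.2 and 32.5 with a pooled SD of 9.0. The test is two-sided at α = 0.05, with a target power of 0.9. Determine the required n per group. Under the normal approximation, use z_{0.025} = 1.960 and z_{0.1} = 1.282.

Cohen's d = |M₁ − M₂| / SD_pooled = |27.2 − 32.5| / 9.0 = 5.3 / 9.0 = 0.589.
For two independent groups with equal n: n = 2·((z_{α/2} + z_β) / d)².
z_{α/2} + z_β = 1.960 + 1.282 = 3.242.
n = 2 × (3.242 / 0.589)² = 2 × 5.504² = 2 × 30.30 = 60.6.
Round up to the next whole participant.

n = 61 per group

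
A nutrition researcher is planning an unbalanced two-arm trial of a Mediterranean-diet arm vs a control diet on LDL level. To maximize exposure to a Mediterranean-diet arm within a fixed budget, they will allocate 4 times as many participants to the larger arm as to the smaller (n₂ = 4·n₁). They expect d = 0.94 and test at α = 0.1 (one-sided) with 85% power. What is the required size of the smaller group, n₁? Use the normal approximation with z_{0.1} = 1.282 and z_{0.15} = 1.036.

With allocation ratio k = n₂/n₁ = 4, Var(x̄₁−x̄₂) = σ²(1/n₁ + 1/(k·n₁)) = σ²·(k+1)/(k·n₁).
So n₁ = (1 + 1/k)·((z_{α} + z_β)/d)² = 1.250 × (2.318/0.94)².
n₁ = 1.250 × 6.08 = 7.6.
Round up: n₁ = 8, giving n₂ = 4 × 8 = 32.

n₁ = 8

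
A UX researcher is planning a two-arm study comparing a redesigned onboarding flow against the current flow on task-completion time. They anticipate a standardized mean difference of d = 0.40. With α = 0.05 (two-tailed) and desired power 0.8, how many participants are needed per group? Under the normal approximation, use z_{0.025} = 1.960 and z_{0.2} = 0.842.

n = 99 per group

For two independent groups with equal n: n = 2·((z_{α/2} + z_β) / d)².
z_{α/2} + z_β = 1.960 + 0.842 = 2.802.
n = 2 × (2.802 / 0.40)² = 2 × 7.005² = 2 × 49.07 = 98.1.
Round up to the next whole participant.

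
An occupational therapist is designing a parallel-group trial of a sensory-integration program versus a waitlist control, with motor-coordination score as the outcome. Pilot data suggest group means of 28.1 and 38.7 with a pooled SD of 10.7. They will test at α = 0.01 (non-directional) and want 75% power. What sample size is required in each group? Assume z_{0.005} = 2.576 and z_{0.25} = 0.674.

Cohen's d = |M₁ − M₂| / SD_pooled = |28.1 − 38.7| / 10.7 = 10.6 / 10.7 = 0.991.
For two independent groups with equal n: n = 2·((z_{α/2} + z_β) / d)².
z_{α/2} + z_β = 2.576 + 0.674 = 3.250.
n = 2 × (3.250 / 0.991)² = 2 × 3.280² = 2 × 10.76 = 21.5.
Round up to the next whole participant.

n = 22 per group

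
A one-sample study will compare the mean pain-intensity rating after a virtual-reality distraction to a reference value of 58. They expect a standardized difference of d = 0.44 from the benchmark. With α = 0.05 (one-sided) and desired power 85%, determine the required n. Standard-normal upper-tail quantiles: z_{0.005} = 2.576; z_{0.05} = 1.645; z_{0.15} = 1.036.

For a one-sample test: n = ((z_{α} + z_β) / d)².
z_{α} + z_β = 1.645 + 1.036 = 2.681.
n = (2.681 / 0.44)² = 6.093² = 37.13.
Round up.

n = 38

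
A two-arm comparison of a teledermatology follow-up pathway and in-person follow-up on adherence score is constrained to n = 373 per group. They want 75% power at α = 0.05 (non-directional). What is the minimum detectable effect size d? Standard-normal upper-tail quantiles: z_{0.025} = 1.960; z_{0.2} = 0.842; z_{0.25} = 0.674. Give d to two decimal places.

d_min ≈ 0.19

For two independent groups of n = 373 each: d_min = (z_{α/2} + z_β)·√(2/n).
z-sum = 1.960 + 0.674 = 2.634.
d_min = 2.634 × √(2/373) = 2.634 × 0.0732 = 0.193.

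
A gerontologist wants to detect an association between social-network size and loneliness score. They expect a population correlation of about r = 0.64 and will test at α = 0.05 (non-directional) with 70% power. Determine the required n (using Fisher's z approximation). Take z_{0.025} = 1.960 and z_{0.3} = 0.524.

Fisher's z: C = ½·ln((1+r)/(1−r)) = ½·ln(4.5556) = 0.7582.
n = ((z_{α/2} + z_β)/C)² + 3.
(1.960 + 0.524) / 0.7582 = 2.484 / 0.7582 = 3.276.
n = 3.276² + 3 = 10.73 + 3 = 13.7.
Round up.

n = 14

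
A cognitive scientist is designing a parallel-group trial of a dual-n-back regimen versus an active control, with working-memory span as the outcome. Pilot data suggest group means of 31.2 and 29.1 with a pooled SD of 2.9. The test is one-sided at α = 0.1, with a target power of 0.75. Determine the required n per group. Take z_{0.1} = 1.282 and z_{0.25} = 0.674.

n = 15 per group

Cohen's d = |M₁ − M₂| / SD_pooled = |31.2 − 29.1| / 2.9 = 2.1 / 2.9 = 0.724.
For two independent groups with equal n: n = 2·((z_{α} + z_β) / d)².
z_{α} + z_β = 1.282 + 0.674 = 1.956.
n = 2 × (1.956 / 0.724)² = 2 × 2.702² = 2 × 7.30 = 14.6.
Round up to the next whole participant.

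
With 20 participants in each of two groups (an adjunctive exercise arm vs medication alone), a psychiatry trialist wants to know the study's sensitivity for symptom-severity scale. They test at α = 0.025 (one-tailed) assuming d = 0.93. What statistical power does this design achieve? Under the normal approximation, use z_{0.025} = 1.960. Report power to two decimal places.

power ≈ 0.84

For two equal groups, power = Φ(d·√(n/2) − z_{α}).
d·√(n/2) = 0.93 × √(20/2) = 0.93 × 3.162 = 2.941.
z_β = 2.941 − 1.960 = 0.981.
Power = Φ(0.981) = 0.837.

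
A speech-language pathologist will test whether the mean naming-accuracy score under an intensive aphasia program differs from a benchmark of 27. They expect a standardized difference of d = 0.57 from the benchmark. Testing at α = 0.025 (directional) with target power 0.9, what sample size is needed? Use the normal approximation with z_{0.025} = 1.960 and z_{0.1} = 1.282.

n = 33

For a one-sample test: n = ((z_{α} + z_β) / d)².
z_{α} + z_β = 1.960 + 1.282 = 3.242.
n = (3.242 / 0.57)² = 5.688² = 32.35.
Round up.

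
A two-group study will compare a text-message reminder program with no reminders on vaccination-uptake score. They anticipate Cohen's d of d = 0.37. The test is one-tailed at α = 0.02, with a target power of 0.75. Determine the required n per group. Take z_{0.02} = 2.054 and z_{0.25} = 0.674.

For two independent groups with equal n: n = 2·((z_{α} + z_β) / d)².
z_{α} + z_β = 2.054 + 0.674 = 2.728.
n = 2 × (2.728 / 0.37)² = 2 × 7.373² = 2 × 54.36 = 108.7.
Round up to the next whole participant.

n = 109 per group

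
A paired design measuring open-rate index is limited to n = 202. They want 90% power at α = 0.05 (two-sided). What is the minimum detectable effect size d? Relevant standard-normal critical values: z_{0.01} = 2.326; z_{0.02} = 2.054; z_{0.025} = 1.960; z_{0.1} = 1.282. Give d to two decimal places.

For a single sample (or paired design) of n = 202: d_min = (z_{α/2} + z_β)/√n.
z-sum = 1.960 + 1.282 = 3.242.
d_min = 3.242 / √202 = 3.242 / 14.213 = 0.228.

d_min ≈ 0.23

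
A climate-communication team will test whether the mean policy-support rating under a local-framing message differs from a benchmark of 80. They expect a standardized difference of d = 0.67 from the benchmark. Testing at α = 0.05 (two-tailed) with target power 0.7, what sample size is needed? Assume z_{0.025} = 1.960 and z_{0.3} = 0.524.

For a one-sample test: n = ((z_{α/2} + z_β) / d)².
z_{α/2} + z_β = 1.960 + 0.524 = 2.484.
n = (2.484 / 0.67)² = 3.707² = 13.75.
Round up.

n = 14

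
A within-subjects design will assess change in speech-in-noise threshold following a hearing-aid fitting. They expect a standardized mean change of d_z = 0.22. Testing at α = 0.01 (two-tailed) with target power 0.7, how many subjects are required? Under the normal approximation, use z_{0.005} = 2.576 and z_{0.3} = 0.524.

For a paired (one-sample on differences) test: n = ((z_{α/2} + z_β) / d)².
z_{α/2} + z_β = 2.576 + 0.524 = 3.100.
n = (3.100 / 0.22)² = 14.091² = 198.55.
Round up.

n = 199 pairs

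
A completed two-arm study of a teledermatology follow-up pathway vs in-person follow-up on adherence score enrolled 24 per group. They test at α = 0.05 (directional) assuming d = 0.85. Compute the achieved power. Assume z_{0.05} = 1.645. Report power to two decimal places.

For two equal groups, power = Φ(d·√(n/2) − z_{α}).
d·√(n/2) = 0.85 × √(24/2) = 0.85 × 3.464 = 2.944.
z_β = 2.944 − 1.645 = 1.299.
Power = Φ(1.299) = 0.903.

power ≈ 0.90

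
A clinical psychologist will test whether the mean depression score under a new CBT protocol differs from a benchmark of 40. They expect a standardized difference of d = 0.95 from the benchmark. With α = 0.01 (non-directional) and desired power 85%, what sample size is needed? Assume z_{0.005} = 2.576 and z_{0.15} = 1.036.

n = 15

For a one-sample test: n = ((z_{α/2} + z_β) / d)².
z_{α/2} + z_β = 2.576 + 1.036 = 3.612.
n = (3.612 / 0.95)² = 3.802² = 14.46.
Round up.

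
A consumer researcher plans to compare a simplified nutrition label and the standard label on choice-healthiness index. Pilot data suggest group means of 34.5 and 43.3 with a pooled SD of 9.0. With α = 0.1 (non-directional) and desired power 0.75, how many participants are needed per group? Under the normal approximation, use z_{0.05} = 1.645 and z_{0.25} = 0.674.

Cohen's d = |M₁ − M₂| / SD_pooled = |34.5 − 43.3| / 9.0 = 8.8 / 9.0 = 0.978.
For two independent groups with equal n: n = 2·((z_{α/2} + z_β) / d)².
z_{α/2} + z_β = 1.645 + 0.674 = 2.319.
n = 2 × (2.319 / 0.978)² = 2 × 2.371² = 2 × 5.62 = 11.2.
Round up to the next whole participant.

n = 12 per group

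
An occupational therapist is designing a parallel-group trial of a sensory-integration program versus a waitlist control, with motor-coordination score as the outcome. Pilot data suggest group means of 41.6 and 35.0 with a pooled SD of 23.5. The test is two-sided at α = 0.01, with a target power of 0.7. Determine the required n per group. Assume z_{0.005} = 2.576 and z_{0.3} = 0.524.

Cohen's d = |M₁ − M₂| / SD_pooled = |41.6 − 35.0| / 23.5 = 6.6 / 23.5 = 0.281.
For two independent groups with equal n: n = 2·((z_{α/2} + z_β) / d)².
z_{α/2} + z_β = 2.576 + 0.524 = 3.100.
n = 2 × (3.100 / 0.281)² = 2 × 11.032² = 2 × 121.71 = 243.4.
Round up to the next whole participant.

n = 244 per group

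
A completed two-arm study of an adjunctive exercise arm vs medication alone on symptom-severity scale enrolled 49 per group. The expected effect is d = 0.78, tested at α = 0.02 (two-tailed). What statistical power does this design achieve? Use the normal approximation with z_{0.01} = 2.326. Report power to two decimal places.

power ≈ 0.94

For two equal groups, power = Φ(d·√(n/2) − z_{α/2}).
d·√(n/2) = 0.78 × √(49/2) = 0.78 × 4.950 = 3.861.
z_β = 3.861 − 2.326 = 1.535.
Power = Φ(1.535) = 0.938.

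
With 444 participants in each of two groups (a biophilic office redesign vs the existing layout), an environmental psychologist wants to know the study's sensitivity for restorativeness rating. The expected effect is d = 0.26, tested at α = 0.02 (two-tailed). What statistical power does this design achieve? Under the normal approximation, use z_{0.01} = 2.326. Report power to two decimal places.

For two equal groups, power = Φ(d·√(n/2) − z_{α/2}).
d·√(n/2) = 0.26 × √(444/2) = 0.26 × 14.900 = 3.874.
z_β = 3.874 − 2.326 = 1.548.
Power = Φ(1.548) = 0.939.

power ≈ 0.94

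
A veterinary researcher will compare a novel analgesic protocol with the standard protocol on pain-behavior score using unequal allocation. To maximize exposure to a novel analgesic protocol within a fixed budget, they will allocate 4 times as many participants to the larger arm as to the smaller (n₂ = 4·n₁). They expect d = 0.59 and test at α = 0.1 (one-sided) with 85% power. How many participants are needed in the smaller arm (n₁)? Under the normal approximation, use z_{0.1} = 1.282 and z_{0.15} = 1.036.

n₁ = 20

With allocation ratio k = n₂/n₁ = 4, Var(x̄₁−x̄₂) = σ²(1/n₁ + 1/(k·n₁)) = σ²·(k+1)/(k·n₁).
So n₁ = (1 + 1/k)·((z_{α} + z_β)/d)² = 1.250 × (2.318/0.59)².
n₁ = 1.250 × 15.44 = 19.3.
Round up: n₁ = 20, giving n₂ = 4 × 20 = 80.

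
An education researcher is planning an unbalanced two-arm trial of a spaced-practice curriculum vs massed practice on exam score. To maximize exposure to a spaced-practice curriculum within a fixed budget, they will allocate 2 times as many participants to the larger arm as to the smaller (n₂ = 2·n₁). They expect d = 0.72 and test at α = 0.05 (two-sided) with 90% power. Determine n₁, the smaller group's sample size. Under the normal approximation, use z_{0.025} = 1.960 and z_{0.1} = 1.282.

n₁ = 31

With allocation ratio k = n₂/n₁ = 2, Var(x̄₁−x̄₂) = σ²(1/n₁ + 1/(k·n₁)) = σ²·(k+1)/(k·n₁).
So n₁ = (1 + 1/k)·((z_{α/2} + z_β)/d)² = 1.500 × (3.242/0.72)².
n₁ = 1.500 × 20.28 = 30.4.
Round up: n₁ = 31, giving n₂ = 2 × 31 = 62.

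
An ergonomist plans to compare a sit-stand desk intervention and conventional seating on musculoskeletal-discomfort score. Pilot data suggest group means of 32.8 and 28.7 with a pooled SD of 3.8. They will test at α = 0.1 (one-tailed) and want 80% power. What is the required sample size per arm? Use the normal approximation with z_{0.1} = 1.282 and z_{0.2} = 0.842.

n = 8 per group

Cohen's d = |M₁ − M₂| / SD_pooled = |32.8 − 28.7| / 3.8 = 4.1 / 3.8 = 1.079.
For two independent groups with equal n: n = 2·((z_{α} + z_β) / d)².
z_{α} + z_β = 1.282 + 0.842 = 2.124.
n = 2 × (2.124 / 1.079)² = 2 × 1.968² = 2 × 3.87 = 7.7.
Round up to the next whole participant.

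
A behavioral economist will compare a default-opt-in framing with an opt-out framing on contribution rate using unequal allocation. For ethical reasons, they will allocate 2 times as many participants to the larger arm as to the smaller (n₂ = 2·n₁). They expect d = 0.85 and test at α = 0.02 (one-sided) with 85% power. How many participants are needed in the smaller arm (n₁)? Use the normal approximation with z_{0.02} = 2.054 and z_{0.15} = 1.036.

With allocation ratio k = n₂/n₁ = 2, Var(x̄₁−x̄₂) = σ²(1/n₁ + 1/(k·n₁)) = σ²·(k+1)/(k·n₁).
So n₁ = (1 + 1/k)·((z_{α} + z_β)/d)² = 1.500 × (3.090/0.85)².
n₁ = 1.500 × 13.22 = 19.8.
Round up: n₁ = 20, giving n₂ = 2 × 20 = 40.

n₁ = 20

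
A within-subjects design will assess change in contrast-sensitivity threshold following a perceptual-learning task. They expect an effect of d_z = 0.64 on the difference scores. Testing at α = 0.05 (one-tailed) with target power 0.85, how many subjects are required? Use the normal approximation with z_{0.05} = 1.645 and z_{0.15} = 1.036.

n = 18 pairs

For a paired (one-sample on differences) test: n = ((z_{α} + z_β) / d)².
z_{α} + z_β = 1.645 + 1.036 = 2.681.
n = (2.681 / 0.64)² = 4.189² = 17.55.
Round up.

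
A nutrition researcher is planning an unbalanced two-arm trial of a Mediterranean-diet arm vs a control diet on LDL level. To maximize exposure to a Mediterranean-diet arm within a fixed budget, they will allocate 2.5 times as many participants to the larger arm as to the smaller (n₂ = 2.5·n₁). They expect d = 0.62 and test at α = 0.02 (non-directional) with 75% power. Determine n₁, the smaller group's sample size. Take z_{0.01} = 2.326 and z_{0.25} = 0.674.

With allocation ratio k = n₂/n₁ = 2.5, Var(x̄₁−x̄₂) = σ²(1/n₁ + 1/(k·n₁)) = σ²·(k+1)/(k·n₁).
So n₁ = (1 + 1/k)·((z_{α/2} + z_β)/d)² = 1.400 × (3.000/0.62)².
n₁ = 1.400 × 23.41 = 32.8.
Round up: n₁ = 33, giving n₂ = ⌈2.5 × 33⌉ = ⌈82.5⌉ = 83.

n₁ = 33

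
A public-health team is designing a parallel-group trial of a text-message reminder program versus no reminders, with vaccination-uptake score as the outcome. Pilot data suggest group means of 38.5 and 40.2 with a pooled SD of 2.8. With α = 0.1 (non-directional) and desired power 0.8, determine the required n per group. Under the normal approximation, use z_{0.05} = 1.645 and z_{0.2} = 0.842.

n = 34 per group

Cohen's d = |M₁ − M₂| / SD_pooled = |38.5 − 40.2| / 2.8 = 1.7 / 2.8 = 0.607.
For two independent groups with equal n: n = 2·((z_{α/2} + z_β) / d)².
z_{α/2} + z_β = 1.645 + 0.842 = 2.487.
n = 2 × (2.487 / 0.607)² = 2 × 4.097² = 2 × 16.79 = 33.6.
Round up to the next whole participant.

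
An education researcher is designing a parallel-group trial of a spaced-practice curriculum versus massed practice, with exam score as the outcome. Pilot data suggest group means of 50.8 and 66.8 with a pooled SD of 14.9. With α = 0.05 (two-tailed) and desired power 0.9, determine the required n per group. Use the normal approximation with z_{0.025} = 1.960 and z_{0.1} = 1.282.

Cohen's d = |M₁ − M₂| / SD_pooled = |50.8 − 66.8| / 14.9 = 16.0 / 14.9 = 1.074.
For two independent groups with equal n: n = 2·((z_{α/2} + z_β) / d)².
z_{α/2} + z_β = 1.960 + 1.282 = 3.242.
n = 2 × (3.242 / 1.074)² = 2 × 3.019² = 2 × 9.11 = 18.2.
Round up to the next whole participant.

n = 19 per group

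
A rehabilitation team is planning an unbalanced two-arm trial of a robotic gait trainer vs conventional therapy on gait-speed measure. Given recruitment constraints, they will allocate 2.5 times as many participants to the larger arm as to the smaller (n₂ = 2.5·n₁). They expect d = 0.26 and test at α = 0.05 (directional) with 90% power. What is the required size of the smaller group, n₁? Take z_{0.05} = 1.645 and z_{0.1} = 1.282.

With allocation ratio k = n₂/n₁ = 2.5, Var(x̄₁−x̄₂) = σ²(1/n₁ + 1/(k·n₁)) = σ²·(k+1)/(k·n₁).
So n₁ = (1 + 1/k)·((z_{α} + z_β)/d)² = 1.400 × (2.927/0.26)².
n₁ = 1.400 × 126.74 = 177.4.
Round up: n₁ = 178, giving n₂ = 2.5 × 178 = 445.

n₁ = 178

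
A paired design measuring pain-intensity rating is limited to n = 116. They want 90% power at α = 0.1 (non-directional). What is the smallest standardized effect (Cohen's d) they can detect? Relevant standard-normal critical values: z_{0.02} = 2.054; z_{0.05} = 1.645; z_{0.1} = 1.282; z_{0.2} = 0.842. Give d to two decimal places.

d_min ≈ 0.27

For a single sample (or paired design) of n = 116: d_min = (z_{α/2} + z_β)/√n.
z-sum = 1.645 + 1.282 = 2.927.
d_min = 2.927 / √116 = 2.927 / 10.770 = 0.272.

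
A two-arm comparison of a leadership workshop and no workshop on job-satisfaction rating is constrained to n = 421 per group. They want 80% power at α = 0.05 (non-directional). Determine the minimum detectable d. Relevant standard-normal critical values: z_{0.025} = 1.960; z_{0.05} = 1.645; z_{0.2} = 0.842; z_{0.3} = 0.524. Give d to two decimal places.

For two independent groups of n = 421 each: d_min = (z_{α/2} + z_β)·√(2/n).
z-sum = 1.960 + 0.842 = 2.802.
d_min = 2.802 × √(2/421) = 2.802 × 0.0689 = 0.193.

d_min ≈ 0.19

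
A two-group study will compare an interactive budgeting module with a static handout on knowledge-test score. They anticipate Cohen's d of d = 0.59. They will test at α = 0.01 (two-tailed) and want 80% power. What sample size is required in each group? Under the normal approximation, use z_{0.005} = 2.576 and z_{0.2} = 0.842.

For two independent groups with equal n: n = 2·((z_{α/2} + z_β) / d)².
z_{α/2} + z_β = 2.576 + 0.842 = 3.418.
n = 2 × (3.418 / 0.59)² = 2 × 5.793² = 2 × 33.56 = 67.1.
Round up to the next whole participant.

n = 68 per group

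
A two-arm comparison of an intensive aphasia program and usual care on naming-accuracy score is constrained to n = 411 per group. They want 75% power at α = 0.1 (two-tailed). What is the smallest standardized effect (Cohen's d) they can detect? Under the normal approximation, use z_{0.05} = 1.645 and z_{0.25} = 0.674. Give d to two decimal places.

For two independent groups of n = 411 each: d_min = (z_{α/2} + z_β)·√(2/n).
z-sum = 1.645 + 0.674 = 2.319.
d_min = 2.319 × √(2/411) = 2.319 × 0.0698 = 0.162.

d_min ≈ 0.16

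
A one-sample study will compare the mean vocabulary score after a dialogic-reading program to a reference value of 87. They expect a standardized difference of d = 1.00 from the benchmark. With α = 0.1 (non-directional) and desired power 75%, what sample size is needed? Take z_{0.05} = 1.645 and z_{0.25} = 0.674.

For a one-sample test: n = ((z_{α/2} + z_β) / d)².
z_{α/2} + z_β = 1.645 + 0.674 = 2.319.
n = (2.319 / 1.00)² = 2.319² = 5.38.
Round up.

n = 6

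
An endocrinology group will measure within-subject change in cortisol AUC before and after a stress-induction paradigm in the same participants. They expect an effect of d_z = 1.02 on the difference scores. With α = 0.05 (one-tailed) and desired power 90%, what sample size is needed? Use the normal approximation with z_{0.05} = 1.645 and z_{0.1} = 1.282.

n = 9 pairs

For a paired (one-sample on differences) test: n = ((z_{α} + z_β) / d)².
z_{α} + z_β = 1.645 + 1.282 = 2.927.
n = (2.927 / 1.02)² = 2.870² = 8.23.
Round up.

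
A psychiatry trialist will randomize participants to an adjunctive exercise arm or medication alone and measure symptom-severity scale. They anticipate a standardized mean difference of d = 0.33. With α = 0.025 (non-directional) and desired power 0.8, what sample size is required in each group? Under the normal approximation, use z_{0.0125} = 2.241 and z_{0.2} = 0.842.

n = 175 per group

For two independent groups with equal n: n = 2·((z_{α/2} + z_β) / d)².
z_{α/2} + z_β = 2.241 + 0.842 = 3.083.
n = 2 × (3.083 / 0.33)² = 2 × 9.342² = 2 × 87.28 = 174.6.
Round up to the next whole participant.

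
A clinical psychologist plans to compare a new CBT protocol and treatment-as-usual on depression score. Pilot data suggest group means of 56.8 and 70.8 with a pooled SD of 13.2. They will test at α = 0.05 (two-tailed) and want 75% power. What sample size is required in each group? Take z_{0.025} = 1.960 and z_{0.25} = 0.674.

n = 13 per group

Cohen's d = |M₁ − M₂| / SD_pooled = |56.8 − 70.8| / 13.2 = 14.0 / 13.2 = 1.061.
For two independent groups with equal n: n = 2·((z_{α/2} + z_β) / d)².
z_{α/2} + z_β = 1.960 + 0.674 = 2.634.
n = 2 × (2.634 / 1.061)² = 2 × 2.483² = 2 × 6.16 = 12.3.
Round up to the next whole participant.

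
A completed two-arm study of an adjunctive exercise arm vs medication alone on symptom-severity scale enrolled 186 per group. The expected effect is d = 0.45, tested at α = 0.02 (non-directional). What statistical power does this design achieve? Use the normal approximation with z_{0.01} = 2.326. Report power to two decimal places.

power ≈ 0.98

For two equal groups, power = Φ(d·√(n/2) − z_{α/2}).
d·√(n/2) = 0.45 × √(186/2) = 0.45 × 9.644 = 4.340.
z_β = 4.340 − 2.326 = 2.014.
Power = Φ(2.014) = 0.978.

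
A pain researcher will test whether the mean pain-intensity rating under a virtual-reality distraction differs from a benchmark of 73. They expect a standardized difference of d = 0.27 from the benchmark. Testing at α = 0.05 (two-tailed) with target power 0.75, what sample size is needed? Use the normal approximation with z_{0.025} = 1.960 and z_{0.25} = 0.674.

For a one-sample test: n = ((z_{α/2} + z_β) / d)².
z_{α/2} + z_β = 1.960 + 0.674 = 2.634.
n = (2.634 / 0.27)² = 9.756² = 95.17.
Round up.

n = 96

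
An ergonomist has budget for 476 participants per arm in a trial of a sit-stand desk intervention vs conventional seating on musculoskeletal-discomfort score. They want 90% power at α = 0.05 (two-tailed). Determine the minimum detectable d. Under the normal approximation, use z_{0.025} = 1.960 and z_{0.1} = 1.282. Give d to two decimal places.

For two independent groups of n = 476 each: d_min = (z_{α/2} + z_β)·√(2/n).
z-sum = 1.960 + 1.282 = 3.242.
d_min = 3.242 × √(2/476) = 3.242 × 0.0648 = 0.210.

d_min ≈ 0.21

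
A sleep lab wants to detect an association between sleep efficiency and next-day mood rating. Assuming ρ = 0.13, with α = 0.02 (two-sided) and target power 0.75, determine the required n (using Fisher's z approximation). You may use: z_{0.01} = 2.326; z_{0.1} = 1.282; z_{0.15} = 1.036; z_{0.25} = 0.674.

n = 530

Fisher's z: C = ½·ln((1+r)/(1−r)) = ½·ln(1.2989) = 0.1307.
n = ((z_{α/2} + z_β)/C)² + 3.
(2.326 + 0.674) / 0.1307 = 3.000 / 0.1307 = 22.953.
n = 22.953² + 3 = 526.86 + 3 = 529.9.
Round up.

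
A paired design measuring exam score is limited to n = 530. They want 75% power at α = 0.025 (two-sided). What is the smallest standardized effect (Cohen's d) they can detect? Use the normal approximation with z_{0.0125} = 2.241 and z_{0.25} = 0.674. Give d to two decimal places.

d_min ≈ 0.13

For a single sample (or paired design) of n = 530: d_min = (z_{α/2} + z_β)/√n.
z-sum = 2.241 + 0.674 = 2.915.
d_min = 2.915 / √530 = 2.915 / 23.022 = 0.127.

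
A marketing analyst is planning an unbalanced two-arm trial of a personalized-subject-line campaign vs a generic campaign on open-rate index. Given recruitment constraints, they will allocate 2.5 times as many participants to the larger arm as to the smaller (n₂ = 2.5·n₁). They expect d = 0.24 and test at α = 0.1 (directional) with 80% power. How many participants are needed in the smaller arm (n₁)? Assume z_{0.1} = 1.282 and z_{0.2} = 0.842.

With allocation ratio k = n₂/n₁ = 2.5, Var(x̄₁−x̄₂) = σ²(1/n₁ + 1/(k·n₁)) = σ²·(k+1)/(k·n₁).
So n₁ = (1 + 1/k)·((z_{α} + z_β)/d)² = 1.400 × (2.124/0.24)².
n₁ = 1.400 × 78.32 = 109.7.
Round up: n₁ = 110, giving n₂ = 2.5 × 110 = 275.

n₁ = 110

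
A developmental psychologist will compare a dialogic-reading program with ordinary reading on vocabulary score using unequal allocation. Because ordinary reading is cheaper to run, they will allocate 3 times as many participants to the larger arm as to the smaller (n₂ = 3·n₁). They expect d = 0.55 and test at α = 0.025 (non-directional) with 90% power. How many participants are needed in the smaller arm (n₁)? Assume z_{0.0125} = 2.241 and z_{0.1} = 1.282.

With allocation ratio k = n₂/n₁ = 3, Var(x̄₁−x̄₂) = σ²(1/n₁ + 1/(k·n₁)) = σ²·(k+1)/(k·n₁).
So n₁ = (1 + 1/k)·((z_{α/2} + z_β)/d)² = 1.333 × (3.523/0.55)².
n₁ = 1.333 × 41.03 = 54.7.
Round up: n₁ = 55, giving n₂ = 3 × 55 = 165.

n₁ = 55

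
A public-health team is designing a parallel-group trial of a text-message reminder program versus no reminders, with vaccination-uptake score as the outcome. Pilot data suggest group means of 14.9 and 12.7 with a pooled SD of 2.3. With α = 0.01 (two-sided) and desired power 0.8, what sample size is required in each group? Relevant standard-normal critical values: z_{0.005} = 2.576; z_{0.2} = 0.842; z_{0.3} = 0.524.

n = 26 per group

Cohen's d = |M₁ − M₂| / SD_pooled = |14.9 − 12.7| / 2.3 = 2.2 / 2.3 = 0.957.
For two independent groups with equal n: n = 2·((z_{α/2} + z_β) / d)².
z_{α/2} + z_β = 2.576 + 0.842 = 3.418.
n = 2 × (3.418 / 0.957)² = 2 × 3.572² = 2 × 12.76 = 25.5.
Round up to the next whole participant.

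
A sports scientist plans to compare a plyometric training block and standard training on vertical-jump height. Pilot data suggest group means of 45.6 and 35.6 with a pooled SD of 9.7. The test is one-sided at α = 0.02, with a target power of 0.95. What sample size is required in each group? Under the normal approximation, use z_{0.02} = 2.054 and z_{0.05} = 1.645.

Cohen's d = |M₁ − M₂| / SD_pooled = |45.6 − 35.6| / 9.7 = 10.0 / 9.7 = 1.031.
For two independent groups with equal n: n = 2·((z_{α} + z_β) / d)².
z_{α} + z_β = 2.054 + 1.645 = 3.699.
n = 2 × (3.699 / 1.031)² = 2 × 3.588² = 2 × 12.87 = 25.7.
Round up to the next whole participant.

n = 26 per group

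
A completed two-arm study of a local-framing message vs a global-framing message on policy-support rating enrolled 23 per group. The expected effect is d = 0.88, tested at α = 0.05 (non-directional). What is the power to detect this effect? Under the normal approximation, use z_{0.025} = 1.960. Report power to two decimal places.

power ≈ 0.85

For two equal groups, power = Φ(d·√(n/2) − z_{α/2}).
d·√(n/2) = 0.88 × √(23/2) = 0.88 × 3.391 = 2.984.
z_β = 2.984 − 1.960 = 1.024.
Power = Φ(1.024) = 0.847.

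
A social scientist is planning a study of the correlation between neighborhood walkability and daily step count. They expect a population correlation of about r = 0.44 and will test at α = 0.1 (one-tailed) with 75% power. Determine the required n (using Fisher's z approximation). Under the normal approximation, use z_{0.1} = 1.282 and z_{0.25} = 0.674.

Fisher's z: C = ½·ln((1+r)/(1−r)) = ½·ln(2.5714) = 0.4722.
n = ((z_{α} + z_β)/C)² + 3.
(1.282 + 0.674) / 0.4722 = 1.956 / 0.4722 = 4.142.
n = 4.142² + 3 = 17.16 + 3 = 20.2.
Round up.

n = 21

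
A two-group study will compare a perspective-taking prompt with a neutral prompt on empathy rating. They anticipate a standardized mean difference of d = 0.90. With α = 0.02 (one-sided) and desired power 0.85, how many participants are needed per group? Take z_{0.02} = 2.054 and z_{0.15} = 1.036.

For two independent groups with equal n: n = 2·((z_{α} + z_β) / d)².
z_{α} + z_β = 2.054 + 1.036 = 3.090.
n = 2 × (3.090 / 0.90)² = 2 × 3.433² = 2 × 11.79 = 23.6.
Round up to the next whole participant.

n = 24 per group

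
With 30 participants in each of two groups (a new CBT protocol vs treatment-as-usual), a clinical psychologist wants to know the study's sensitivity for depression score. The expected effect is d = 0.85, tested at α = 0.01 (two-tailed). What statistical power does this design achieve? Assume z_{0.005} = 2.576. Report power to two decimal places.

For two equal groups, power = Φ(d·√(n/2) − z_{α/2}).
d·√(n/2) = 0.85 × √(30/2) = 0.85 × 3.873 = 3.292.
z_β = 3.292 − 2.576 = 0.716.
Power = Φ(0.716) = 0.763.

power ≈ 0.76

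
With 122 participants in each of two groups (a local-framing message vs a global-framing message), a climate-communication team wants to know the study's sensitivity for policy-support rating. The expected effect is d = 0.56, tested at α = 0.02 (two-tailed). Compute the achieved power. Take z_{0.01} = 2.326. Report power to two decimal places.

For two equal groups, power = Φ(d·√(n/2) − z_{α/2}).
d·√(n/2) = 0.56 × √(122/2) = 0.56 × 7.810 = 4.374.
z_β = 4.374 − 2.326 = 2.048.
Power = Φ(2.048) = 0.980.

power ≈ 0.98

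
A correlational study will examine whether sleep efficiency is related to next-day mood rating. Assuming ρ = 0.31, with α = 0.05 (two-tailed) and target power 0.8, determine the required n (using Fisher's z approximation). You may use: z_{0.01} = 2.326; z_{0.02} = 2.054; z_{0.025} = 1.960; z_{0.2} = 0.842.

Fisher's z: C = ½·ln((1+r)/(1−r)) = ½·ln(1.8986) = 0.3205.
n = ((z_{α/2} + z_β)/C)² + 3.
(1.960 + 0.842) / 0.3205 = 2.802 / 0.3205 = 8.743.
n = 8.743² + 3 = 76.43 + 3 = 79.4.
Round up.

n = 80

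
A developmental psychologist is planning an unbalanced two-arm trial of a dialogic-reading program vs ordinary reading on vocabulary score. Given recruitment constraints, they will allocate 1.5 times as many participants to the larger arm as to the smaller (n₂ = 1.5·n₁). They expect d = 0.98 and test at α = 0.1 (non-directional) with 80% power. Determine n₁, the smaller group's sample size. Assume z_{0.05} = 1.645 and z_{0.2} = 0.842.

With allocation ratio k = n₂/n₁ = 1.5, Var(x̄₁−x̄₂) = σ²(1/n₁ + 1/(k·n₁)) = σ²·(k+1)/(k·n₁).
So n₁ = (1 + 1/k)·((z_{α/2} + z_β)/d)² = 1.667 × (2.487/0.98)².
n₁ = 1.667 × 6.44 = 10.7.
Round up: n₁ = 11, giving n₂ = ⌈1.5 × 11⌉ = ⌈16.5⌉ = 17.

n₁ = 11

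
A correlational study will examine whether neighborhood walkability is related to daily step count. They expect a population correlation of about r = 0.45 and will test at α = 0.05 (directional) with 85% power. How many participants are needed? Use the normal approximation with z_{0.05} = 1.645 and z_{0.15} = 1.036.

n = 34

Fisher's z: C = ½·ln((1+r)/(1−r)) = ½·ln(2.6364) = 0.4847.
n = ((z_{α} + z_β)/C)² + 3.
(1.645 + 1.036) / 0.4847 = 2.681 / 0.4847 = 5.531.
n = 5.531² + 3 = 30.59 + 3 = 33.6.
Round up.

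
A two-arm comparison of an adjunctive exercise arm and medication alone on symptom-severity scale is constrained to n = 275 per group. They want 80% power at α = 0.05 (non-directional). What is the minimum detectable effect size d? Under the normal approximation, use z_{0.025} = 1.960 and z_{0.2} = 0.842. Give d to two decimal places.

d_min ≈ 0.24

For two independent groups of n = 275 each: d_min = (z_{α/2} + z_β)·√(2/n).
z-sum = 1.960 + 0.842 = 2.802.
d_min = 2.802 × √(2/275) = 2.802 × 0.0853 = 0.239.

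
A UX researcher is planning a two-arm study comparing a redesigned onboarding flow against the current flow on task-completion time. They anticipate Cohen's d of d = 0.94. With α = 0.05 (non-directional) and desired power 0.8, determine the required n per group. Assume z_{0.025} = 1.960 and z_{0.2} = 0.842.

For two independent groups with equal n: n = 2·((z_{α/2} + z_β) / d)².
z_{α/2} + z_β = 1.960 + 0.842 = 2.802.
n = 2 × (2.802 / 0.94)² = 2 × 2.981² = 2 × 8.89 = 17.8.
Round up to the next whole participant.

n = 18 per group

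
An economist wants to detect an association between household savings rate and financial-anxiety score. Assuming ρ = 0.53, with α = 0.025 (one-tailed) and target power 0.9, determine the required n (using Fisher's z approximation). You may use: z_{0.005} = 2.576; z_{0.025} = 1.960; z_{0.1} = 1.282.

Fisher's z: C = ½·ln((1+r)/(1−r)) = ½·ln(3.2553) = 0.5901.
n = ((z_{α} + z_β)/C)² + 3.
(1.960 + 1.282) / 0.5901 = 3.242 / 0.5901 = 5.494.
n = 5.494² + 3 = 30.18 + 3 = 33.2.
Round up.

n = 34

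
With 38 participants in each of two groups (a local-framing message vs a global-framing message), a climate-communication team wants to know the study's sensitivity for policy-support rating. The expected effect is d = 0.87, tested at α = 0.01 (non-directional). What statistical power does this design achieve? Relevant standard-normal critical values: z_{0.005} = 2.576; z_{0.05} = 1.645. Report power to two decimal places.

For two equal groups, power = Φ(d·√(n/2) − z_{α/2}).
d·√(n/2) = 0.87 × √(38/2) = 0.87 × 4.359 = 3.792.
z_β = 3.792 − 2.576 = 1.216.
Power = Φ(1.216) = 0.888.

power ≈ 0.89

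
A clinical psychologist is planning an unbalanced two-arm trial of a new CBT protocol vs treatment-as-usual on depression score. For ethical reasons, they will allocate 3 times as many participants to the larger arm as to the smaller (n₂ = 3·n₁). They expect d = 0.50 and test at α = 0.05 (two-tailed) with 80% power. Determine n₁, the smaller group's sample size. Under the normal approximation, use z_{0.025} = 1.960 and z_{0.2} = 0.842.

With allocation ratio k = n₂/n₁ = 3, Var(x̄₁−x̄₂) = σ²(1/n₁ + 1/(k·n₁)) = σ²·(k+1)/(k·n₁).
So n₁ = (1 + 1/k)·((z_{α/2} + z_β)/d)² = 1.333 × (2.802/0.50)².
n₁ = 1.333 × 31.40 = 41.9.
Round up: n₁ = 42, giving n₂ = 3 × 42 = 126.

n₁ = 42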